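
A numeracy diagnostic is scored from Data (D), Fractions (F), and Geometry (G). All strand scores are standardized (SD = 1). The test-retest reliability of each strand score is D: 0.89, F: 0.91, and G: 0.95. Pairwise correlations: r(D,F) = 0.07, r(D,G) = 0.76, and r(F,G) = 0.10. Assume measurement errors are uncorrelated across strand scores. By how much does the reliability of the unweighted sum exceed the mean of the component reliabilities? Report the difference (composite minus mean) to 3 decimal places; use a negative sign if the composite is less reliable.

0.032

Var(sum) = 3 + 1.86 = 4.86; true-score variance = 2.75 + 1.86 = 4.61; composite reliability = 0.9486.
Mean component reliability = 0.9167.
Difference = 0.9486 − 0.9167 = 0.032.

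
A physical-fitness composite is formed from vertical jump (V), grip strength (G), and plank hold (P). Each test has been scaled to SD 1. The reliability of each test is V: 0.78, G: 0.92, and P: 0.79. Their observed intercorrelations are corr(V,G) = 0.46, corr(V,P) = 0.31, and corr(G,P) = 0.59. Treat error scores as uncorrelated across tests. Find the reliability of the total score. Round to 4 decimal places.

0.9108

Var(V+G+P) = 3 + 2·[0.46 + 0.31 + 0.59] = 3 + 2.72 = 5.72.
With uncorrelated errors the cross-covariances are all true-score covariance, so they carry over unchanged; only the diagonal terms shrink to ρᵢσᵢ².
True-score variance = [0.78 + 0.92 + 0.79] + 2.72 = 2.49 + 2.72 = 5.21.
Reliability = 5.21 / 5.72 = 0.9108.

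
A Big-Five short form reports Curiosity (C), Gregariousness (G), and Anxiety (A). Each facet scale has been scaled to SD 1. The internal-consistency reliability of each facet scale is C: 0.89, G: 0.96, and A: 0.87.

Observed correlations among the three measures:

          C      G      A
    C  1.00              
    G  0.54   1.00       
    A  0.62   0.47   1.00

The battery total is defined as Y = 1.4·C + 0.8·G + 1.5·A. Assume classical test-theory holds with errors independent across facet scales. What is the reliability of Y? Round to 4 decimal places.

0.9455

Var(Y) = 1.4² + 0.8² + 1.5² + 2·[1.12·0.54 + 2.1·0.62 + 1.2·0.47] = 4.85 + 4.9416 = 9.7916.
Because errors are independent across components, Cov(Tᵢ,Tⱼ) = Cov(Xᵢ,Xⱼ); the off-diagonal part of the true-score variance is the same as above.
True-score variance = [1.4²·0.89 + 0.8²·0.96 + 1.5²·0.87] + 4.9416 = 4.3163 + 4.9416 = 9.2579.
Reliability = 9.2579 / 9.7916 = 0.9455.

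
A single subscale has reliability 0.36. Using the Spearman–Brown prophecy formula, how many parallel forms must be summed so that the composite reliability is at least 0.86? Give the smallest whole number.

11

k ≥ ρ*(1−ρ₁)/(ρ₁(1−ρ*)) = 0.86·0.64 / (0.36·0.14) = 10.921.
Smallest integer k = 11.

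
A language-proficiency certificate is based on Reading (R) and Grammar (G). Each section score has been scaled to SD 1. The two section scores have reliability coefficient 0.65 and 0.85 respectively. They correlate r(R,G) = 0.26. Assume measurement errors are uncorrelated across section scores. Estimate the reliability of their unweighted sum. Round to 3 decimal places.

0.802

Var(R+G) = 2 + 2·[0.26] = 2 + 0.52 = 2.52.
Under uncorrelated errors the observed covariances equal the true-score covariances, so only the own-variance terms attenuate.
True-score variance = [0.65 + 0.85] + 0.52 = 1.5 + 0.52 = 2.02.
Reliability = 2.02 / 2.52 = 0.802.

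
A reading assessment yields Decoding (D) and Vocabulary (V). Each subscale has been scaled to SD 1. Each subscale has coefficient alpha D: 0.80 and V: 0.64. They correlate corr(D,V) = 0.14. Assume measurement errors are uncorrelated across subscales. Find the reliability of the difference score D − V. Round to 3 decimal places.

Var(D−V) = 1 + 1 − 2·0.14 = 2 − 0.28 = 1.72.
Because errors are independent across components, Cov(Tᵢ,Tⱼ) = Cov(Xᵢ,Xⱼ); the off-diagonal part of the true-score variance is the same as above.
True-score variance = [0.80 + 0.64] − 0.28 = 1.44 − 0.28 = 1.16.
Reliability = 1.16 / 1.72 = 0.674.

0.674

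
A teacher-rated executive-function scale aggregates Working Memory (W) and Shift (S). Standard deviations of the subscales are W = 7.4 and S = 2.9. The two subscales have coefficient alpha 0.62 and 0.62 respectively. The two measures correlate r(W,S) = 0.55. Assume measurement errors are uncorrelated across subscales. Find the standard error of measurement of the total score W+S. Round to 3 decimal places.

4.899

Var(total) = 63.17 + 23.606 = 86.776.
True-score variance = 39.1654 + 23.606 = 62.7714, so reliability = 0.7234.
Error variance = 86.776 − 62.7714 = 24.0046; SEM = √24.0046 = 4.899.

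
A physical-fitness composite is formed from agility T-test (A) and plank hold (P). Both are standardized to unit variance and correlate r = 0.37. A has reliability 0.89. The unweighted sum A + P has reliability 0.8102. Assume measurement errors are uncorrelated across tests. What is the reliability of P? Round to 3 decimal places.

Var(A+P) = 2 + 2·0.37 = 2.740.
True-score variance = ρ_A + ρ_P + 2·0.37, so 0.8102 = (0.89 + ρ_P + 0.74) / 2.740.
ρ_P = 0.8102·2.740 − 0.89 − 0.74 = 0.590.

0.590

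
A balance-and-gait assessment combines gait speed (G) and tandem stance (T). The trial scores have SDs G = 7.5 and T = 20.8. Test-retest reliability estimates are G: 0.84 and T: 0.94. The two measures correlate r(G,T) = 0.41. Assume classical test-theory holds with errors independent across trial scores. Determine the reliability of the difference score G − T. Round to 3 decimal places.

Var(G−T) = 7.5² + 20.8² − 2·7.5·20.8·0.41 = 488.89 − 127.92 = 360.97.
Because errors are independent across components, Cov(Tᵢ,Tⱼ) = Cov(Xᵢ,Xⱼ); the off-diagonal part of the true-score variance is the same as above.
True-score variance = [7.5²·0.84 + 20.8²·0.94] − 127.92 = 453.932 − 127.92 = 326.012.
Reliability = 326.012 / 360.97 = 0.903.

0.903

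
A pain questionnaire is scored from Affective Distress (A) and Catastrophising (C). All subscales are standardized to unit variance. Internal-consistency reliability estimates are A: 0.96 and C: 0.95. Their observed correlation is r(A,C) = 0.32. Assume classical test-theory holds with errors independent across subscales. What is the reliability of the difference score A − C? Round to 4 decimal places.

0.9338

Var(A−C) = 1 + 1 − 2·0.32 = 2 − 0.64 = 1.36.
Under uncorrelated errors the observed covariances equal the true-score covariances, so only the own-variance terms attenuate.
True-score variance = [0.96 + 0.95] − 0.64 = 1.91 − 0.64 = 1.27.
Reliability = 1.27 / 1.36 = 0.9338.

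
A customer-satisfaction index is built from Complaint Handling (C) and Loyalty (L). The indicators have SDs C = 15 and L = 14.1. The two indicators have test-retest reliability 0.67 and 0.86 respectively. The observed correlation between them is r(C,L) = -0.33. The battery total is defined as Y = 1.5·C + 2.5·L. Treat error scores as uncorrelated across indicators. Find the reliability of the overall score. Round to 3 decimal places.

0.722

Var(Y) = 1.5²·15² + 2.5²·14.1² + 2·[3.75·15·14.1·(-0.33)] = 1748.81 − 523.462 = 1225.35.
Because errors are independent across components, Cov(Tᵢ,Tⱼ) = Cov(Xᵢ,Xⱼ); the off-diagonal part of the true-score variance is the same as above.
True-score variance = [1.5²·15²·0.67 + 2.5²·14.1²·0.86] − 523.462 = 1407.79 − 523.462 = 884.329.
Reliability = 884.329 / 1225.35 = 0.722.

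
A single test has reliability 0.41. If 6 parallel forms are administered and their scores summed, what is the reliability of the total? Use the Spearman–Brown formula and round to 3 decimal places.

ρ_k = kρ / (1 + (k−1)ρ) = 6·0.41 / (1 + 5·0.41) = 2.460 / 3.050 = 0.807.

0.807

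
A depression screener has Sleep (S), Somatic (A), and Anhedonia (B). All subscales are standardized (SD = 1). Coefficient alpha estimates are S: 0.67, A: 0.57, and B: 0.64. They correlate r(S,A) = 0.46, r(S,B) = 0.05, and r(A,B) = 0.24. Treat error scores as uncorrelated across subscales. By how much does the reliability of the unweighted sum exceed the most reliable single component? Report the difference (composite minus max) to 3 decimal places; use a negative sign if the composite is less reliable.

Var(sum) = 3 + 1.5 = 4.5; true-score variance = 1.88 + 1.5 = 3.38; composite reliability = 0.7511.
Max component reliability = 0.6700.
Difference = 0.7511 − 0.6700 = 0.081.

0.081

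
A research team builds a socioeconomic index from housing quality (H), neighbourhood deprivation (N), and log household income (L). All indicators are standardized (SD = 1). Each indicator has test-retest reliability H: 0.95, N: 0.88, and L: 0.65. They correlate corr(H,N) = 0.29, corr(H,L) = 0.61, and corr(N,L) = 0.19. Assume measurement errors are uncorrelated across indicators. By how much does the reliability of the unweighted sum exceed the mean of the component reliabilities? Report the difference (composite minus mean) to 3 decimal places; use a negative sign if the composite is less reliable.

0.073

Var(sum) = 3 + 2.18 = 5.18; true-score variance = 2.48 + 2.18 = 4.66; composite reliability = 0.8996.
Mean component reliability = 0.8267.
Difference = 0.8996 − 0.8267 = 0.073.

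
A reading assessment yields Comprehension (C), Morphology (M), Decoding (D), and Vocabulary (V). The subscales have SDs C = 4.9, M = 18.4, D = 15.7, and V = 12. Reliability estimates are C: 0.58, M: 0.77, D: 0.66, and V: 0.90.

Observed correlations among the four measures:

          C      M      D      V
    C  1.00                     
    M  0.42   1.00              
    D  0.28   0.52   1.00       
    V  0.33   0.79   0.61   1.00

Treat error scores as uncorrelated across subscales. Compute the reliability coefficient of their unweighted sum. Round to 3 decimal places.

0.896

Var(C+M+D+V) = 4.9² + 18.4² + 15.7² + 12² + 2·[4.9·18.4·0.42 + 4.9·15.7·0.28 + 4.9·12·0.33 + 18.4·15.7·0.52 + 18.4·12·0.79 + 15.7·12·0.61] = 753.06 + 1036.77 = 1789.83.
Because errors are independent across components, Cov(Tᵢ,Tⱼ) = Cov(Xᵢ,Xⱼ); the off-diagonal part of the true-score variance is the same as above.
True-score variance = [4.9²·0.58 + 18.4²·0.77 + 15.7²·0.66 + 12²·0.90] + 1036.77 = 566.9 + 1036.77 = 1603.67.
Reliability = 1603.67 / 1789.83 = 0.896.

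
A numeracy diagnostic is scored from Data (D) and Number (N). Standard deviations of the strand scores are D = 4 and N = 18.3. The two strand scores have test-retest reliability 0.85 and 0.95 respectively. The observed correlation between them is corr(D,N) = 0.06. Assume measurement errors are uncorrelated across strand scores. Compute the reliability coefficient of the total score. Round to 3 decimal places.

Var(D+N) = 4² + 18.3² + 2·[4·18.3·0.06] = 350.89 + 8.784 = 359.674.
Because errors are independent across components, Cov(Tᵢ,Tⱼ) = Cov(Xᵢ,Xⱼ); the off-diagonal part of the true-score variance is the same as above.
True-score variance = [4²·0.85 + 18.3²·0.95] + 8.784 = 331.746 + 8.784 = 340.53.
Reliability = 340.53 / 359.674 = 0.947.

0.947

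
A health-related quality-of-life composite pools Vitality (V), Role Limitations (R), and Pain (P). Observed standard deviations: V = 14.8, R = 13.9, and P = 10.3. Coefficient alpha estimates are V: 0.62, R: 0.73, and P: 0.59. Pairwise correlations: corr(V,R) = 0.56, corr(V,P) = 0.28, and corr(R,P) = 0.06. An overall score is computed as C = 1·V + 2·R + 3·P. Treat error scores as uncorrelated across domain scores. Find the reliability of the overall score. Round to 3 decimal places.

0.753

Var(C) = 14.8² + 2²·13.9² + 3²·10.3² + 2·[2·14.8·13.9·0.56 + 3·14.8·10.3·0.28 + 6·13.9·10.3·0.06] = 1946.69 + 819.994 = 2766.68.
Because errors are independent across components, Cov(Tᵢ,Tⱼ) = Cov(Xᵢ,Xⱼ); the off-diagonal part of the true-score variance is the same as above.
True-score variance = [14.8²·0.62 + 2²·13.9²·0.73 + 3²·10.3²·0.59] + 819.994 = 1263.32 + 819.994 = 2083.31.
Reliability = 2083.31 / 2766.68 = 0.753.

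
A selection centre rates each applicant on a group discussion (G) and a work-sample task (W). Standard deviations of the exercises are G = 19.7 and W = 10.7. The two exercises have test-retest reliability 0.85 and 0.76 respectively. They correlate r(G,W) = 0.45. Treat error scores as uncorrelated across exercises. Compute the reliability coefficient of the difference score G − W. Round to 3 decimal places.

Var(G−W) = 19.7² + 10.7² − 2·19.7·10.7·0.45 = 502.58 − 189.711 = 312.869.
Because errors are independent across components, Cov(Tᵢ,Tⱼ) = Cov(Xᵢ,Xⱼ); the off-diagonal part of the true-score variance is the same as above.
True-score variance = [19.7²·0.85 + 10.7²·0.76] − 189.711 = 416.889 − 189.711 = 227.178.
Reliability = 227.178 / 312.869 = 0.726.

0.726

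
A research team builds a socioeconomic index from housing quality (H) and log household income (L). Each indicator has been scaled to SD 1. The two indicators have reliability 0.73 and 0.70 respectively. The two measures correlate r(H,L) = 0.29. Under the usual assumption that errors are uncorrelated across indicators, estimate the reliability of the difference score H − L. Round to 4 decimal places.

Var(H−L) = 1 + 1 − 2·0.29 = 2 − 0.58 = 1.42.
Under uncorrelated errors the observed covariances equal the true-score covariances, so only the own-variance terms attenuate.
True-score variance = [0.73 + 0.70] − 0.58 = 1.43 − 0.58 = 0.85.
Reliability = 0.85 / 1.42 = 0.5986.

0.5986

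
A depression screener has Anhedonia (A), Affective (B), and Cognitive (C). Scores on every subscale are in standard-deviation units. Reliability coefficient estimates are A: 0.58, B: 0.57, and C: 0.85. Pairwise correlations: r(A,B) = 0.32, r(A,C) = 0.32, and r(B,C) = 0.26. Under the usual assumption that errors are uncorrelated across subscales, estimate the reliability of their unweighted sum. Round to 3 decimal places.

0.792

Var(A+B+C) = 3 + 2·[0.32 + 0.32 + 0.26] = 3 + 1.8 = 4.8.
Because errors are independent across components, Cov(Tᵢ,Tⱼ) = Cov(Xᵢ,Xⱼ); the off-diagonal part of the true-score variance is the same as above.
True-score variance = [0.58 + 0.57 + 0.85] + 1.8 = 2 + 1.8 = 3.8.
Reliability = 3.8 / 4.8 = 0.792.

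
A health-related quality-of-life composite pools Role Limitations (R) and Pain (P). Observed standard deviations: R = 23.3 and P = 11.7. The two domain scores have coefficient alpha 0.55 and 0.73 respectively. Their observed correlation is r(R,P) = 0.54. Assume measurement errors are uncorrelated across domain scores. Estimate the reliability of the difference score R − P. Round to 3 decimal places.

Var(R−P) = 23.3² + 11.7² − 2·23.3·11.7·0.54 = 679.78 − 294.419 = 385.361.
Under uncorrelated errors the observed covariances equal the true-score covariances, so only the own-variance terms attenuate.
True-score variance = [23.3²·0.55 + 11.7²·0.73] − 294.419 = 398.519 − 294.419 = 104.1.
Reliability = 104.1 / 385.361 = 0.270.

0.270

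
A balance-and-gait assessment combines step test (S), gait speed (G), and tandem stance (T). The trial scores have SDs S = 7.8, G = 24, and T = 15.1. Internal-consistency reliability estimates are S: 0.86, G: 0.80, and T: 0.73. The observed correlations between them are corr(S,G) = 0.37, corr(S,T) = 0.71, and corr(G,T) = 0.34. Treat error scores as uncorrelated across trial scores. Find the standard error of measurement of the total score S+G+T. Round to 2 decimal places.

Var(total) = 864.85 + 552.208 = 1417.06.
True-score variance = 679.57 + 552.208 = 1231.78, so reliability = 0.8692.
Error variance = 1417.06 − 1231.78 = 185.28; SEM = √185.28 = 13.61.

13.61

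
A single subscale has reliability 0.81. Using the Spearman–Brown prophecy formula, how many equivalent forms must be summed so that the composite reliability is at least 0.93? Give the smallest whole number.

4

k ≥ ρ*(1−ρ₁)/(ρ₁(1−ρ*)) = 0.93·0.19 / (0.81·0.07) = 3.116.
Smallest integer k = 4.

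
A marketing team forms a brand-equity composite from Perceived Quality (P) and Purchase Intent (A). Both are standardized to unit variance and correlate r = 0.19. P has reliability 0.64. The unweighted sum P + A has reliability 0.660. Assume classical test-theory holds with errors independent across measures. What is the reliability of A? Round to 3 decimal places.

Var(P+A) = 2 + 2·0.19 = 2.380.
True-score variance = ρ_P + ρ_A + 2·0.19, so 0.660 = (0.64 + ρ_A + 0.38) / 2.380.
ρ_A = 0.660·2.380 − 0.64 − 0.38 = 0.551.

0.551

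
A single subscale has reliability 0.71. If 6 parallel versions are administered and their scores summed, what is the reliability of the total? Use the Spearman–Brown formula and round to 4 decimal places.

ρ_k = kρ / (1 + (k−1)ρ) = 6·0.71 / (1 + 5·0.71) = 4.260 / 4.550 = 0.9363.

0.9363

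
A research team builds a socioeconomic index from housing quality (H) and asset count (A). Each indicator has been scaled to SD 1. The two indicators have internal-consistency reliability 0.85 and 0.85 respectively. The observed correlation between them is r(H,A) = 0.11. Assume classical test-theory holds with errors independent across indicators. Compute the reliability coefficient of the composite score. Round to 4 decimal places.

0.8649

Var(H+A) = 2 + 2·[0.11] = 2 + 0.22 = 2.22.
Because errors are independent across components, Cov(Tᵢ,Tⱼ) = Cov(Xᵢ,Xⱼ); the off-diagonal part of the true-score variance is the same as above.
True-score variance = [0.85 + 0.85] + 0.22 = 1.7 + 0.22 = 1.92.
Reliability = 1.92 / 2.22 = 0.8649.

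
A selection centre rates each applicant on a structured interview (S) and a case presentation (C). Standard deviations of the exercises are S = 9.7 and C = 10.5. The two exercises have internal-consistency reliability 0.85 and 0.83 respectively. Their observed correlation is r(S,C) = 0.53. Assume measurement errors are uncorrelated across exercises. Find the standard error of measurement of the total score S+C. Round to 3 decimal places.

5.732

Var(total) = 204.34 + 107.961 = 312.301.
True-score variance = 171.484 + 107.961 = 279.445, so reliability = 0.8948.
Error variance = 312.301 − 279.445 = 32.856; SEM = √32.856 = 5.732.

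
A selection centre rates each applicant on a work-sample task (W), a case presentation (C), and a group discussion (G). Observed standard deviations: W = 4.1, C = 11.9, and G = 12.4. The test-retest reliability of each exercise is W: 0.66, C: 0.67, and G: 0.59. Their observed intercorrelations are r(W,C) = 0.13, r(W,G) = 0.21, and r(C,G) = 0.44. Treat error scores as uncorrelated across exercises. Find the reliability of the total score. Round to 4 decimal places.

0.7574

Var(W+C+G) = 4.1² + 11.9² + 12.4² + 2·[4.1·11.9·0.13 + 4.1·12.4·0.21 + 11.9·12.4·0.44] = 312.18 + 163.891 = 476.071.
Because errors are independent across components, Cov(Tᵢ,Tⱼ) = Cov(Xᵢ,Xⱼ); the off-diagonal part of the true-score variance is the same as above.
True-score variance = [4.1²·0.66 + 11.9²·0.67 + 12.4²·0.59] + 163.891 = 196.692 + 163.891 = 360.583.
Reliability = 360.583 / 476.071 = 0.7574.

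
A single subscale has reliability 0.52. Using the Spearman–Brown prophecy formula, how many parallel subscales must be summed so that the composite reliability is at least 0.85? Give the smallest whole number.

k ≥ ρ*(1−ρ₁)/(ρ₁(1−ρ*)) = 0.85·0.48 / (0.52·0.15) = 5.231.
Smallest integer k = 6.

6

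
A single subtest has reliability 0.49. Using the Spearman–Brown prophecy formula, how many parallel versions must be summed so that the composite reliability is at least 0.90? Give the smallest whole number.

k ≥ ρ*(1−ρ₁)/(ρ₁(1−ρ*)) = 0.90·0.51 / (0.49·0.10) = 9.367.
Smallest integer k = 10.

10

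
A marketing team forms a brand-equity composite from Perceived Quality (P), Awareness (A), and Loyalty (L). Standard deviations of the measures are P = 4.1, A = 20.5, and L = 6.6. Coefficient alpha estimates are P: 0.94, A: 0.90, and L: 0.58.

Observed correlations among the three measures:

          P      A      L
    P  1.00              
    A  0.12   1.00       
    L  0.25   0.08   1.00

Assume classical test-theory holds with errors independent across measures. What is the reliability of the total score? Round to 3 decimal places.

0.886

Var(P+A+L) = 4.1² + 20.5² + 6.6² + 2·[4.1·20.5·0.12 + 4.1·6.6·0.25 + 20.5·6.6·0.08] = 480.62 + 55.35 = 535.97.
Under uncorrelated errors the observed covariances equal the true-score covariances, so only the own-variance terms attenuate.
True-score variance = [4.1²·0.94 + 20.5²·0.90 + 6.6²·0.58] + 55.35 = 419.291 + 55.35 = 474.641.
Reliability = 474.641 / 535.97 = 0.886.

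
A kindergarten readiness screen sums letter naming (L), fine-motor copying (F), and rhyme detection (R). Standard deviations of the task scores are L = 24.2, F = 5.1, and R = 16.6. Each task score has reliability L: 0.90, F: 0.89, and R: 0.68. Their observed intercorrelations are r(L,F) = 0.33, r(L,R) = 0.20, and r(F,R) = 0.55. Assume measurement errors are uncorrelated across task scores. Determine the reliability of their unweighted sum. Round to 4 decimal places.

Var(L+F+R) = 24.2² + 5.1² + 16.6² + 2·[24.2·5.1·0.33 + 24.2·16.6·0.20 + 5.1·16.6·0.55] = 887.21 + 335.271 = 1222.48.
Because errors are independent across components, Cov(Tᵢ,Tⱼ) = Cov(Xᵢ,Xⱼ); the off-diagonal part of the true-score variance is the same as above.
True-score variance = [24.2²·0.90 + 5.1²·0.89 + 16.6²·0.68] + 335.271 = 737.606 + 335.271 = 1072.88.
Reliability = 1072.88 / 1222.48 = 0.8776.

0.8776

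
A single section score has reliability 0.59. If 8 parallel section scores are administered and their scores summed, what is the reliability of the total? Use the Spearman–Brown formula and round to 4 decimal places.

ρ_k = kρ / (1 + (k−1)ρ) = 8·0.59 / (1 + 7·0.59) = 4.720 / 5.130 = 0.9201.

0.9201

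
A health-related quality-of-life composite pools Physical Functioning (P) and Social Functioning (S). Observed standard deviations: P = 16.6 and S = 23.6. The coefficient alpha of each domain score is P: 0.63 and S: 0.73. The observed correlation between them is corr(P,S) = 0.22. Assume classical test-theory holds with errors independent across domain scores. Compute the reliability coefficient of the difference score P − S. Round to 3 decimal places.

0.618

Var(P−S) = 16.6² + 23.6² − 2·16.6·23.6·0.22 = 832.52 − 172.374 = 660.146.
Under uncorrelated errors the observed covariances equal the true-score covariances, so only the own-variance terms attenuate.
True-score variance = [16.6²·0.63 + 23.6²·0.73] − 172.374 = 580.184 − 172.374 = 407.809.
Reliability = 407.809 / 660.146 = 0.618.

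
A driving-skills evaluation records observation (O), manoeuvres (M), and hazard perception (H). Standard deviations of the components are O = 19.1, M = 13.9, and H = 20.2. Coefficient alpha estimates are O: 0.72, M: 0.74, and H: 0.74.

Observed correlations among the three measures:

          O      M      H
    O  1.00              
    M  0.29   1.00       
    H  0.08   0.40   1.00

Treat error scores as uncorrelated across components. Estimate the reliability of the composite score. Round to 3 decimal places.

0.816

Var(O+M+H) = 19.1² + 13.9² + 20.2² + 2·[19.1·13.9·0.29 + 19.1·20.2·0.08 + 13.9·20.2·0.40] = 966.06 + 440.339 = 1406.4.
Under uncorrelated errors the observed covariances equal the true-score covariances, so only the own-variance terms attenuate.
True-score variance = [19.1²·0.72 + 13.9²·0.74 + 20.2²·0.74] + 440.339 = 707.588 + 440.339 = 1147.93.
Reliability = 1147.93 / 1406.4 = 0.816.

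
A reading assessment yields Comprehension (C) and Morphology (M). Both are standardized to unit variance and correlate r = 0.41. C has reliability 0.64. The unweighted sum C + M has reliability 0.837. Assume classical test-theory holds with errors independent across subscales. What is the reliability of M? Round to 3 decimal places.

0.900

Var(C+M) = 2 + 2·0.41 = 2.820.
True-score variance = ρ_C + ρ_M + 2·0.41, so 0.837 = (0.64 + ρ_M + 0.82) / 2.820.
ρ_M = 0.837·2.820 − 0.64 − 0.82 = 0.900.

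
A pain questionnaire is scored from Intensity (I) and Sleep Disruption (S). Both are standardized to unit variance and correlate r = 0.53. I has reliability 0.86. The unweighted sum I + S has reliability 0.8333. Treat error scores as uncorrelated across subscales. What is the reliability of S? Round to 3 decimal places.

Var(I+S) = 2 + 2·0.53 = 3.060.
True-score variance = ρ_I + ρ_S + 2·0.53, so 0.8333 = (0.86 + ρ_S + 1.06) / 3.060.
ρ_S = 0.8333·3.060 − 0.86 − 1.06 = 0.630.

0.630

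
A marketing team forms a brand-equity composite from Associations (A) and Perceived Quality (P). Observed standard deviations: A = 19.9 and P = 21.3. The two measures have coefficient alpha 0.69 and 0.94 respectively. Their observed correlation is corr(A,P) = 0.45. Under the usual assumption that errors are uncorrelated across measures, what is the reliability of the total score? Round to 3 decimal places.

Var(A+P) = 19.9² + 21.3² + 2·[19.9·21.3·0.45] = 849.7 + 381.483 = 1231.18.
Under uncorrelated errors the observed covariances equal the true-score covariances, so only the own-variance terms attenuate.
True-score variance = [19.9²·0.69 + 21.3²·0.94] + 381.483 = 699.716 + 381.483 = 1081.2.
Reliability = 1081.2 / 1231.18 = 0.878.

0.878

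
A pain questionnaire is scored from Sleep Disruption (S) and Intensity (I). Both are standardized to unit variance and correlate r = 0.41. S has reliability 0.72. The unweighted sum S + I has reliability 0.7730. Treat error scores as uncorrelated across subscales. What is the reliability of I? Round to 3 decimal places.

Var(S+I) = 2 + 2·0.41 = 2.820.
True-score variance = ρ_S + ρ_I + 2·0.41, so 0.7730 = (0.72 + ρ_I + 0.82) / 2.820.
ρ_I = 0.7730·2.820 − 0.72 − 0.82 = 0.640.

0.640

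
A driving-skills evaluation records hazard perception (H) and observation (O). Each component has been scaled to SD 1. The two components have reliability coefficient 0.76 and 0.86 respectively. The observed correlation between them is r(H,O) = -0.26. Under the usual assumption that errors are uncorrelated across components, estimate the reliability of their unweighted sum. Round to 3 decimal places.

0.743

Var(H+O) = 2 + 2·[(-0.26)] = 2 − 0.52 = 1.48.
Under uncorrelated errors the observed covariances equal the true-score covariances, so only the own-variance terms attenuate.
True-score variance = [0.76 + 0.86] − 0.52 = 1.62 − 0.52 = 1.1.
Reliability = 1.1 / 1.48 = 0.743.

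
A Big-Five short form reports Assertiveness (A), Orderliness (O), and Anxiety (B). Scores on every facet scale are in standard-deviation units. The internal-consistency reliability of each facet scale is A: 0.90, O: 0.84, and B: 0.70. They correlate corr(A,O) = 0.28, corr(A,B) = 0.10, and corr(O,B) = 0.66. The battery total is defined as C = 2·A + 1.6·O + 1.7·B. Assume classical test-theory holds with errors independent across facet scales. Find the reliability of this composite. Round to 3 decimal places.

Var(C) = 2² + 1.6² + 1.7² + 2·[3.2·0.28 + 3.4·0.10 + 2.72·0.66] = 9.45 + 6.0624 = 15.5124.
Under uncorrelated errors the observed covariances equal the true-score covariances, so only the own-variance terms attenuate.
True-score variance = [2²·0.90 + 1.6²·0.84 + 1.7²·0.70] + 6.0624 = 7.7734 + 6.0624 = 13.8358.
Reliability = 13.8358 / 15.5124 = 0.892.

0.892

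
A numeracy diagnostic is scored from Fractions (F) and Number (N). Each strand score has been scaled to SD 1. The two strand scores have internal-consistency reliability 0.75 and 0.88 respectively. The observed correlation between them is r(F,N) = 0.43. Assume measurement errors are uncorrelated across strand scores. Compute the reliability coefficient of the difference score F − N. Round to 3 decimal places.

0.675

Var(F−N) = 1 + 1 − 2·0.43 = 2 − 0.86 = 1.14.
With uncorrelated errors the cross-covariances are all true-score covariance, so they carry over unchanged; only the diagonal terms shrink to ρᵢσᵢ².
True-score variance = [0.75 + 0.88] − 0.86 = 1.63 − 0.86 = 0.77.
Reliability = 0.77 / 1.14 = 0.675.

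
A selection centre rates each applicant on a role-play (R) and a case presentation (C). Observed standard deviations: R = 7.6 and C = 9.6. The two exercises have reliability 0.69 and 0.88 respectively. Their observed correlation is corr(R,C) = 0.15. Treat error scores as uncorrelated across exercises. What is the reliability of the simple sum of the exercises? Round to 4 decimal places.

Var(R+C) = 7.6² + 9.6² + 2·[7.6·9.6·0.15] = 149.92 + 21.888 = 171.808.
With uncorrelated errors the cross-covariances are all true-score covariance, so they carry over unchanged; only the diagonal terms shrink to ρᵢσᵢ².
True-score variance = [7.6²·0.69 + 9.6²·0.88] + 21.888 = 120.955 + 21.888 = 142.843.
Reliability = 142.843 / 171.808 = 0.8314.

0.8314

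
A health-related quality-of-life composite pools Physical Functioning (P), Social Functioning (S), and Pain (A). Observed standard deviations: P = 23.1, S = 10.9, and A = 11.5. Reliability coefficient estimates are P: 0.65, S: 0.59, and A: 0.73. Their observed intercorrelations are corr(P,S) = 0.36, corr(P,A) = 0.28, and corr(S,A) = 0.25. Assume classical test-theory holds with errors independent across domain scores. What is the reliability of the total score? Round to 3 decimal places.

Var(P+S+A) = 23.1² + 10.9² + 11.5² + 2·[23.1·10.9·0.36 + 23.1·11.5·0.28 + 10.9·11.5·0.25] = 784.67 + 392.728 = 1177.4.
With uncorrelated errors the cross-covariances are all true-score covariance, so they carry over unchanged; only the diagonal terms shrink to ρᵢσᵢ².
True-score variance = [23.1²·0.65 + 10.9²·0.59 + 11.5²·0.73] + 392.728 = 513.487 + 392.728 = 906.215.
Reliability = 906.215 / 1177.4 = 0.770.

0.770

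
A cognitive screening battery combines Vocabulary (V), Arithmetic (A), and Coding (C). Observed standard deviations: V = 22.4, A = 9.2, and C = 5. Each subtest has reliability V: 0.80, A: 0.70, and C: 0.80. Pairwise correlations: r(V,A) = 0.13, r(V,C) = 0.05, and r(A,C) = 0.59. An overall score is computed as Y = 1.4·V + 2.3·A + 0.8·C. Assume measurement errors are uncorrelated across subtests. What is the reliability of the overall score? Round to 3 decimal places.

Var(Y) = 1.4²·22.4² + 2.3²·9.2² + 0.8²·5² + 2·[3.22·22.4·9.2·0.13 + 1.12·22.4·5·0.05 + 1.84·9.2·5·0.59] = 1447.2 + 284.949 = 1732.14.
Under uncorrelated errors the observed covariances equal the true-score covariances, so only the own-variance terms attenuate.
True-score variance = [1.4²·22.4²·0.80 + 2.3²·9.2²·0.70 + 0.8²·5²·0.80] + 284.949 = 1112.98 + 284.949 = 1397.93.
Reliability = 1397.93 / 1732.14 = 0.807.

0.807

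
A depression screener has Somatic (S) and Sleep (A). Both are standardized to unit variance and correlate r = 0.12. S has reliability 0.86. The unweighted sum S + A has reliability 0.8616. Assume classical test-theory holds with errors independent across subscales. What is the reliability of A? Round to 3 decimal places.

Var(S+A) = 2 + 2·0.12 = 2.240.
True-score variance = ρ_S + ρ_A + 2·0.12, so 0.8616 = (0.86 + ρ_A + 0.24) / 2.240.
ρ_A = 0.8616·2.240 − 0.86 − 0.24 = 0.830.

0.830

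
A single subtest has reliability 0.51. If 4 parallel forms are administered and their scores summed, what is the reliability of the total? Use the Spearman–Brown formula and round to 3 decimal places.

ρ_k = kρ / (1 + (k−1)ρ) = 4·0.51 / (1 + 3·0.51) = 2.040 / 2.530 = 0.806.

0.806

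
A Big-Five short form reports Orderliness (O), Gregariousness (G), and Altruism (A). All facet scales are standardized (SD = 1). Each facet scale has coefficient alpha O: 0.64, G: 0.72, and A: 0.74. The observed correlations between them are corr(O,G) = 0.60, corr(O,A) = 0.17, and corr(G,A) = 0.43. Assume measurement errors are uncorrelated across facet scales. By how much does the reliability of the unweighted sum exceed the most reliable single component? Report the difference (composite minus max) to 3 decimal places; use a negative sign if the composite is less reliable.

Var(sum) = 3 + 2.4 = 5.4; true-score variance = 2.1 + 2.4 = 4.5; composite reliability = 0.8333.
Max component reliability = 0.7400.
Difference = 0.8333 − 0.7400 = 0.093.

0.093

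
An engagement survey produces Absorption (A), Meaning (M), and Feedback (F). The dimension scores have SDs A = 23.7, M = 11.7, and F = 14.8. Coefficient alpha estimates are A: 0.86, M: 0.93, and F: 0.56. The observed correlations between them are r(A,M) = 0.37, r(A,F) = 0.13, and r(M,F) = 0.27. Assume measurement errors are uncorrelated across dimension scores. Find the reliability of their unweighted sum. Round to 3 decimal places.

Var(A+M+F) = 23.7² + 11.7² + 14.8² + 2·[23.7·11.7·0.37 + 23.7·14.8·0.13 + 11.7·14.8·0.27] = 917.62 + 389.899 = 1307.52.
Under uncorrelated errors the observed covariances equal the true-score covariances, so only the own-variance terms attenuate.
True-score variance = [23.7²·0.86 + 11.7²·0.93 + 14.8²·0.56] + 389.899 = 733.024 + 389.899 = 1122.92.
Reliability = 1122.92 / 1307.52 = 0.859.

0.859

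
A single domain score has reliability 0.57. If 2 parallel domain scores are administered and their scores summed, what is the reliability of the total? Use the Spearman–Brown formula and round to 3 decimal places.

0.726

ρ_k = kρ / (1 + (k−1)ρ) = 2·0.57 / (1 + 1·0.57) = 1.140 / 1.570 = 0.726.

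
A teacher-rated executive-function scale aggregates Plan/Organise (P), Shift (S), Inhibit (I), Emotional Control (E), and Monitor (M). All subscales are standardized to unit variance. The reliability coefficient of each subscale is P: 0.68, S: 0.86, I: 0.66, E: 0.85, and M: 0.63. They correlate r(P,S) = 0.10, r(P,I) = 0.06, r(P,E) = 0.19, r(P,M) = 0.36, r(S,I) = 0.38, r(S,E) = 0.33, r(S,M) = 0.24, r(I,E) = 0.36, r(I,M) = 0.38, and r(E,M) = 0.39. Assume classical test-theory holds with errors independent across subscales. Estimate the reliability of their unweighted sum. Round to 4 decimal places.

Var(P+S+I+E+M) = 5 + 2·[0.10 + 0.06 + 0.19 + 0.36 + 0.38 + 0.33 + 0.24 + 0.36 + 0.38 + 0.39] = 5 + 5.58 = 10.58.
Because errors are independent across components, Cov(Tᵢ,Tⱼ) = Cov(Xᵢ,Xⱼ); the off-diagonal part of the true-score variance is the same as above.
True-score variance = [0.68 + 0.86 + 0.66 + 0.85 + 0.63] + 5.58 = 3.68 + 5.58 = 9.26.
Reliability = 9.26 / 10.58 = 0.8752.

0.8752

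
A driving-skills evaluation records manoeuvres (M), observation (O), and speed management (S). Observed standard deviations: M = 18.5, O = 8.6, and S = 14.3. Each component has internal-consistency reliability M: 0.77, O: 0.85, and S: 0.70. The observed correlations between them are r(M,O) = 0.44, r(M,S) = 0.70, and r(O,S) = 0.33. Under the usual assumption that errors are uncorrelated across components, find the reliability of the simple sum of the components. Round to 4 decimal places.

0.8753

Var(M+O+S) = 18.5² + 8.6² + 14.3² + 2·[18.5·8.6·0.44 + 18.5·14.3·0.70 + 8.6·14.3·0.33] = 620.7 + 591.545 = 1212.24.
Under uncorrelated errors the observed covariances equal the true-score covariances, so only the own-variance terms attenuate.
True-score variance = [18.5²·0.77 + 8.6²·0.85 + 14.3²·0.70] + 591.545 = 469.542 + 591.545 = 1061.09.
Reliability = 1061.09 / 1212.24 = 0.8753.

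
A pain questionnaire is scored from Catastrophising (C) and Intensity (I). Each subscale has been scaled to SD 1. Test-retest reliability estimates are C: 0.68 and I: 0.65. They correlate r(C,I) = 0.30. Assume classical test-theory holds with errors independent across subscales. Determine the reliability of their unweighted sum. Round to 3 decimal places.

Var(C+I) = 2 + 2·[0.30] = 2 + 0.6 = 2.6.
With uncorrelated errors the cross-covariances are all true-score covariance, so they carry over unchanged; only the diagonal terms shrink to ρᵢσᵢ².
True-score variance = [0.68 + 0.65] + 0.6 = 1.33 + 0.6 = 1.93.
Reliability = 1.93 / 2.6 = 0.742.

0.742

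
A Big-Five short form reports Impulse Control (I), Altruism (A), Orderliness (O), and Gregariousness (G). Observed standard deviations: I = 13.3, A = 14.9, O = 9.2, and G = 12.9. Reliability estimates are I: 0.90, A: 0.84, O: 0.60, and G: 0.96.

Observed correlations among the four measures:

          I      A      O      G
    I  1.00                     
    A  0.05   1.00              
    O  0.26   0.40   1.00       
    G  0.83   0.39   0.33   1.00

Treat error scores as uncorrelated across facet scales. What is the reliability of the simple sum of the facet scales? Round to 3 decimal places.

Var(I+A+O+G) = 13.3² + 14.9² + 9.2² + 12.9² + 2·[13.3·14.9·0.05 + 13.3·9.2·0.26 + 13.3·12.9·0.83 + 14.9·9.2·0.40 + 14.9·12.9·0.39 + 9.2·12.9·0.33] = 649.95 + 706.167 = 1356.12.
With uncorrelated errors the cross-covariances are all true-score covariance, so they carry over unchanged; only the diagonal terms shrink to ρᵢσᵢ².
True-score variance = [13.3²·0.90 + 14.9²·0.84 + 9.2²·0.60 + 12.9²·0.96] + 706.167 = 556.227 + 706.167 = 1262.39.
Reliability = 1262.39 / 1356.12 = 0.931.

0.931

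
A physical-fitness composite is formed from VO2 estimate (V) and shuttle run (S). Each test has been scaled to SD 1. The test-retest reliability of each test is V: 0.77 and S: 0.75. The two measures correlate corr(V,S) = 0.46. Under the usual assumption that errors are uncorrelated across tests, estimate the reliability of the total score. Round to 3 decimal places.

0.836

Var(V+S) = 2 + 2·[0.46] = 2 + 0.92 = 2.92.
Because errors are independent across components, Cov(Tᵢ,Tⱼ) = Cov(Xᵢ,Xⱼ); the off-diagonal part of the true-score variance is the same as above.
True-score variance = [0.77 + 0.75] + 0.92 = 1.52 + 0.92 = 2.44.
Reliability = 2.44 / 2.92 = 0.836.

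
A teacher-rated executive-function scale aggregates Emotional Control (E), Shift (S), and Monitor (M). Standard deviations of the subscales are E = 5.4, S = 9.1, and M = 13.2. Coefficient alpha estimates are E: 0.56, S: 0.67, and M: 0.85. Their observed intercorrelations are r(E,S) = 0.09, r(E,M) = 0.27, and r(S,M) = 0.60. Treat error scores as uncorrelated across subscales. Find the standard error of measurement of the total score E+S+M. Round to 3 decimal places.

8.142

Var(total) = 286.21 + 191.48 = 477.69.
True-score variance = 219.916 + 191.48 = 411.397, so reliability = 0.8612.
Error variance = 477.69 − 411.397 = 66.2937; SEM = √66.2937 = 8.142.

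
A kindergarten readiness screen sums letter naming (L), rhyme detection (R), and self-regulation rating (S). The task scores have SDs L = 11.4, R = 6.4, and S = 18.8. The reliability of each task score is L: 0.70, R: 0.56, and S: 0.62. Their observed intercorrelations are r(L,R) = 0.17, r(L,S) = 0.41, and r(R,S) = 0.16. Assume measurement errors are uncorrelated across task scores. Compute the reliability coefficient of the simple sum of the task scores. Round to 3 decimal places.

0.749

Var(L+R+S) = 11.4² + 6.4² + 18.8² + 2·[11.4·6.4·0.17 + 11.4·18.8·0.41 + 6.4·18.8·0.16] = 524.36 + 239.051 = 763.411.
Because errors are independent across components, Cov(Tᵢ,Tⱼ) = Cov(Xᵢ,Xⱼ); the off-diagonal part of the true-score variance is the same as above.
True-score variance = [11.4²·0.70 + 6.4²·0.56 + 18.8²·0.62] + 239.051 = 333.042 + 239.051 = 572.094.
Reliability = 572.094 / 763.411 = 0.749.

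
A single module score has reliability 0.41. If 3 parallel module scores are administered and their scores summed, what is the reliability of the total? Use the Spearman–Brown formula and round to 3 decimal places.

0.676

ρ_k = kρ / (1 + (k−1)ρ) = 3·0.41 / (1 + 2·0.41) = 1.230 / 1.820 = 0.676.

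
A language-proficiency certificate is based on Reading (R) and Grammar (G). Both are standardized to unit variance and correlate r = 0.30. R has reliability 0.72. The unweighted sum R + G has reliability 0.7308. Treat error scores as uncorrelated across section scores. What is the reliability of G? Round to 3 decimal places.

Var(R+G) = 2 + 2·0.30 = 2.600.
True-score variance = ρ_R + ρ_G + 2·0.30, so 0.7308 = (0.72 + ρ_G + 0.60) / 2.600.
ρ_G = 0.7308·2.600 − 0.72 − 0.60 = 0.580.

0.580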